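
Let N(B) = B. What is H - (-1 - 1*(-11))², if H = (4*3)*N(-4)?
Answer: -148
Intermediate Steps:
H = -48 (H = (4*3)*(-4) = 12*(-4) = -48)
H - (-1 - 1*(-11))² = -48 - (-1 - 1*(-11))² = -48 - (-1 + 11)² = -48 - 1*10² = -48 - 1*100 = -48 - 100 = -148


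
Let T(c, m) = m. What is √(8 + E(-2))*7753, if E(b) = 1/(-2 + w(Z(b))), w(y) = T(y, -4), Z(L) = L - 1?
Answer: 7753*√282/6 ≈ 21699.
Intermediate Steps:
Z(L) = -1 + L
w(y) = -4
E(b) = -⅙ (E(b) = 1/(-2 - 4) = 1/(-6) = -⅙)
√(8 + E(-2))*7753 = √(8 - ⅙)*7753 = √(47/6)*7753 = (√282/6)*7753 = 7753*√282/6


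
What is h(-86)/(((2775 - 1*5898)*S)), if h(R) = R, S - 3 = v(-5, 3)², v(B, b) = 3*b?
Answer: 43/131166 ≈ 0.00032783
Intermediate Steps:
S = 84 (S = 3 + (3*3)² = 3 + 9² = 3 + 81 = 84)
h(-86)/(((2775 - 1*5898)*S)) = -86*1/(84*(2775 - 1*5898)) = -86*1/(84*(2775 - 5898)) = -86/((-3123*84)) = -86/(-262332) = -86*(-1/262332) = 43/131166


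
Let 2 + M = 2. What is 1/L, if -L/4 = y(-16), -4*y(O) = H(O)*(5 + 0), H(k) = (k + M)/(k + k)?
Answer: ⅖ ≈ 0.40000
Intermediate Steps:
M = 0 (M = -2 + 2 = 0)
H(k) = ½ (H(k) = (k + 0)/(k + k) = k/((2*k)) = k*(1/(2*k)) = ½)
y(O) = -5/8 (y(O) = -(5 + 0)/8 = -5/8)
L = 5/2 (L = -4*(-5/8) = 5/2 ≈ 2.5000)
1/L = 1/(5/2) = ⅖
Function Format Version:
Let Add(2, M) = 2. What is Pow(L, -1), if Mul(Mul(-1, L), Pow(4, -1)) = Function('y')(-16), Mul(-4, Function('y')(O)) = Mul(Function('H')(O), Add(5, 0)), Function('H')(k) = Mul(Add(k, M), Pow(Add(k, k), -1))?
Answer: Rational(2, 5) ≈ 0.40000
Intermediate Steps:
M = 0 (M = Add(-2, 2) = 0)
Function('H')(k) = Rational(1, 2) (Function('H')(k) = Mul(Add(k, 0), Pow(Add(k, k), -1)) = Mul(k, Pow(Mul(2, k), -1)) = Mul(k, Mul(Rational(1, 2), Pow(k, -1))) = Rational(1, 2))
Function('y')(O) = Rational(-5, 8) (Function('y')(O) = Mul(Rational(-1, 4), Mul(Rational(1, 2), Add(5, 0))) = Mul(Rational(-1, 4), Mul(Rational(1, 2), 5)) = Mul(Rational(-1, 4), Rational(5, 2)) = Rational(-5, 8))
L = Rational(5, 2) (L = Mul(-4, Rational(-5, 8)) = Rational(5, 2) ≈ 2.5000)
Pow(L, -1) = Pow(Rational(5, 2), -1) = Rational(2, 5)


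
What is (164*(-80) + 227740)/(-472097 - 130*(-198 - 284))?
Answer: -10220/19497 ≈ -0.52418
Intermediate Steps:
(164*(-80) + 227740)/(-472097 - 130*(-198 - 284)) = (-13120 + 227740)/(-472097 - 130*(-482)) = 214620/(-472097 + 62660) = 214620/(-409437) = 214620*(-1/409437) = -10220/19497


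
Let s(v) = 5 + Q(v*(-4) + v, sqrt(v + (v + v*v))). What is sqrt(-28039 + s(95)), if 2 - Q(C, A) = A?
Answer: sqrt(-28032 - sqrt(9215)) ≈ 167.71*I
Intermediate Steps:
Q(C, A) = 2 - A
s(v) = 7 - sqrt(v**2 + 2*v) (s(v) = 5 + (2 - sqrt(v + (v + v*v))) = 5 + (2 - sqrt(v + (v + v**2))) = 5 + (2 - sqrt(v**2 + 2*v)) = 7 - sqrt(v**2 + 2*v))
sqrt(-28039 + s(95)) = sqrt(-28039 + (7 - sqrt(95*(2 + 95)))) = sqrt(-28039 + (7 - sqrt(95*97))) = sqrt(-28039 + (7 - sqrt(9215))) = sqrt(-28032 - sqrt(9215))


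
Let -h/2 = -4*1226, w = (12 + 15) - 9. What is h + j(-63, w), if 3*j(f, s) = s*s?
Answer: 9916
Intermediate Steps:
w = 18 (w = 27 - 9 = 18)
j(f, s) = s**2/3 (j(f, s) = (s*s)/3 = s**2/3)
h = 9808 (h = -(-8)*1226 = -2*(-4904) = 9808)
h + j(-63, w) = 9808 + (1/3)*18**2 = 9808 + (1/3)*324 = 9808 + 108 = 9916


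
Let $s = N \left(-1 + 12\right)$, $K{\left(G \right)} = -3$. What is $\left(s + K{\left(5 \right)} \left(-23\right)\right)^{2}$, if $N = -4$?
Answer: $625$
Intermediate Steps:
$s = -44$ ($s = - 4 \left(-1 + 12\right) = \left(-4\right) 11 = -44$)
$\left(s + K{\left(5 \right)} \left(-23\right)\right)^{2} = \left(-44 - -69\right)^{2} = \left(-44 + 69\right)^{2} = 25^{2} = 625$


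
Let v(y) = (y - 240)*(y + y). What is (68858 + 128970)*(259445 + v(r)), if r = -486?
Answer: 190927165876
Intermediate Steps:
v(y) = 2*y*(-240 + y) (v(y) = (-240 + y)*(2*y) = 2*y*(-240 + y))
(68858 + 128970)*(259445 + v(r)) = (68858 + 128970)*(259445 + 2*(-486)*(-240 - 486)) = 197828*(259445 + 2*(-486)*(-726)) = 197828*(259445 + 705672) = 197828*965117 = 190927165876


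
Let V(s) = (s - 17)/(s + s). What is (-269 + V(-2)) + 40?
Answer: -897/4 ≈ -224.25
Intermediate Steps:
V(s) = (-17 + s)/(2*s) (V(s) = (-17 + s)/((2*s)) = (-17 + s)*(1/(2*s)) = (-17 + s)/(2*s))
(-269 + V(-2)) + 40 = (-269 + (1/2)*(-17 - 2)/(-2)) + 40 = (-269 + (1/2)*(-1/2)*(-19)) + 40 = (-269 + 19/4) + 40 = -1057/4 + 40 = -897/4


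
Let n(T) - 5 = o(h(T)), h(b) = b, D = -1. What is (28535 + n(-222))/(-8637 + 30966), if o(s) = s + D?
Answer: 9439/7443 ≈ 1.2682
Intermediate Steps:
o(s) = -1 + s (o(s) = s - 1 = -1 + s)
n(T) = 4 + T (n(T) = 5 + (-1 + T) = 4 + T)
(28535 + n(-222))/(-8637 + 30966) = (28535 + (4 - 222))/(-8637 + 30966) = (28535 - 218)/22329 = 28317*(1/22329) = 9439/7443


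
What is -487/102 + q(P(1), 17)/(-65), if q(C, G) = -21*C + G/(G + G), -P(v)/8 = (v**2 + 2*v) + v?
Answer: -10025/663 ≈ -15.121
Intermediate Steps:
P(v) = -24*v - 8*v**2 (P(v) = -8*((v**2 + 2*v) + v) = -8*(v**2 + 3*v) = -24*v - 8*v**2)
q(C, G) = 1/2 - 21*C (q(C, G) = -21*C + G/((2*G)) = -21*C + (1/(2*G))*G = -21*C + 1/2 = 1/2 - 21*C)
-487/102 + q(P(1), 17)/(-65) = -487/102 + (1/2 - (-168)*(3 + 1))/(-65) = -487*1/102 + (1/2 - (-168)*4)*(-1/65) = -487/102 + (1/2 - 21*(-32))*(-1/65) = -487/102 + (1/2 + 672)*(-1/65) = -487/102 + (1345/2)*(-1/65) = -487/102 - 269/26 = -10025/663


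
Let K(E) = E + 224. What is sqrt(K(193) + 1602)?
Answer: sqrt(2019) ≈ 44.933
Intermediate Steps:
K(E) = 224 + E
sqrt(K(193) + 1602) = sqrt((224 + 193) + 1602) = sqrt(417 + 1602) = sqrt(2019)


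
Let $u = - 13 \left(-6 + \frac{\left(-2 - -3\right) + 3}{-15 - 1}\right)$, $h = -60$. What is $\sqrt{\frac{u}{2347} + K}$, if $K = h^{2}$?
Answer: $\frac{5 \sqrt{3172874095}}{4694} \approx 60.0$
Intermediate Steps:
$u = \frac{325}{4}$ ($u = - 13 \left(-6 + \frac{\left(-2 + 3\right) + 3}{-16}\right) = - 13 \left(-6 + \left(1 + 3\right) \left(- \frac{1}{16}\right)\right) = - 13 \left(-6 + 4 \left(- \frac{1}{16}\right)\right) = - 13 \left(-6 - \frac{1}{4}\right) = \left(-13\right) \left(- \frac{25}{4}\right) = \frac{325}{4} \approx 81.25$)
$K = 3600$ ($K = \left(-60\right)^{2} = 3600$)
$\sqrt{\frac{u}{2347} + K} = \sqrt{\frac{325}{4 \cdot 2347} + 3600} = \sqrt{\frac{325}{4} \cdot \frac{1}{2347} + 3600} = \sqrt{\frac{325}{9388} + 3600} = \sqrt{\frac{33797125}{9388}} = \frac{5 \sqrt{3172874095}}{4694}$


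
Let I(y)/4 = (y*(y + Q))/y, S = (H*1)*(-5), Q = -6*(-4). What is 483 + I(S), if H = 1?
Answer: 559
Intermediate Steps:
Q = 24
S = -5 (S = (1*1)*(-5) = 1*(-5) = -5)
I(y) = 96 + 4*y (I(y) = 4*((y*(y + 24))/y) = 4*((y*(24 + y))/y) = 4*(24 + y) = 96 + 4*y)
483 + I(S) = 483 + (96 + 4*(-5)) = 483 + (96 - 20) = 483 + 76 = 559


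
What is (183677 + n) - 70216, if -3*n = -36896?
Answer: 377279/3 ≈ 1.2576e+5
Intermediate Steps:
n = 36896/3 (n = -⅓*(-36896) = 36896/3 ≈ 12299.)
(183677 + n) - 70216 = (183677 + 36896/3) - 70216 = 587927/3 - 70216 = 377279/3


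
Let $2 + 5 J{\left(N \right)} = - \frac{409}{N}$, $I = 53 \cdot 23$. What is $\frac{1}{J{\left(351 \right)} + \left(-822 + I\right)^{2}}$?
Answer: $\frac{1755}{276602684} \approx 6.3448 \cdot 10^{-6}$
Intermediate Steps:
$I = 1219$
$J{\left(N \right)} = - \frac{2}{5} - \frac{409}{5 N}$ ($J{\left(N \right)} = - \frac{2}{5} + \frac{\left(-409\right) \frac{1}{N}}{5} = - \frac{2}{5} - \frac{409}{5 N}$)
$\frac{1}{J{\left(351 \right)} + \left(-822 + I\right)^{2}} = \frac{1}{\frac{-409 - 702}{5 \cdot 351} + \left(-822 + 1219\right)^{2}} = \frac{1}{\frac{1}{5} \cdot \frac{1}{351} \left(-409 - 702\right) + 397^{2}} = \frac{1}{\frac{1}{5} \cdot \frac{1}{351} \left(-1111\right) + 157609} = \frac{1}{- \frac{1111}{1755} + 157609} = \frac{1}{\frac{276602684}{1755}} = \frac{1755}{276602684}$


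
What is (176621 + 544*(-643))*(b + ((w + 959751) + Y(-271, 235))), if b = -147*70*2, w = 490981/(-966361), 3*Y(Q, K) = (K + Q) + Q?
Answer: -471447057102565333/2899083 ≈ -1.6262e+11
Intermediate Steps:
Y(Q, K) = K/3 + 2*Q/3 (Y(Q, K) = ((K + Q) + Q)/3 = (K + 2*Q)/3 = K/3 + 2*Q/3)
w = -490981/966361 (w = 490981*(-1/966361) = -490981/966361 ≈ -0.50807)
b = -20580 (b = -10290*2 = -20580)
(176621 + 544*(-643))*(b + ((w + 959751) + Y(-271, 235))) = (176621 + 544*(-643))*(-20580 + ((-490981/966361 + 959751) + ((⅓)*235 + (⅔)*(-271)))) = (176621 - 349792)*(-20580 + (927465445130/966361 + (235/3 - 542/3))) = -173171*(-20580 + (927465445130/966361 - 307/3)) = -173171*(-20580 + 2782099662563/2899083) = -173171*2722436534423/2899083 = -471447057102565333/2899083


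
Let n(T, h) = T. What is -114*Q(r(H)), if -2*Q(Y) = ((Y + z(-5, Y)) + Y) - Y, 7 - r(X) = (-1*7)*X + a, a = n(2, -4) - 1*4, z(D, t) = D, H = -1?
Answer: -171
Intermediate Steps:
a = -2 (a = 2 - 1*4 = 2 - 4 = -2)
r(X) = 9 + 7*X (r(X) = 7 - ((-1*7)*X - 2) = 7 - (-7*X - 2) = 7 - (-2 - 7*X) = 7 + (2 + 7*X) = 9 + 7*X)
Q(Y) = 5/2 - Y/2 (Q(Y) = -(((Y - 5) + Y) - Y)/2 = -(((-5 + Y) + Y) - Y)/2 = -((-5 + 2*Y) - Y)/2 = -(-5 + Y)/2 = 5/2 - Y/2)
-114*Q(r(H)) = -114*(5/2 - (9 + 7*(-1))/2) = -114*(5/2 - (9 - 7)/2) = -114*(5/2 - 1/2*2) = -114*(5/2 - 1) = -114*3/2 = -171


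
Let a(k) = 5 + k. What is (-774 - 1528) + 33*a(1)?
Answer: -2104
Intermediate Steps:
(-774 - 1528) + 33*a(1) = (-774 - 1528) + 33*(5 + 1) = -2302 + 33*6 = -2302 + 198 = -2104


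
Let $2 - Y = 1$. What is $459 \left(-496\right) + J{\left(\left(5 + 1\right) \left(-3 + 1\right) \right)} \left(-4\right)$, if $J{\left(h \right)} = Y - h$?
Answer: $-227716$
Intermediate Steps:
$Y = 1$ ($Y = 2 - 1 = 1$)
$J{\left(h \right)} = 1 - h$
$459 \left(-496\right) + J{\left(\left(5 + 1\right) \left(-3 + 1\right) \right)} \left(-4\right) = 459 \left(-496\right) + \left(1 - \left(5 + 1\right) \left(-3 + 1\right)\right) \left(-4\right) = -227664 + \left(1 - 6 \left(-2\right)\right) \left(-4\right) = -227664 + \left(1 - -12\right) \left(-4\right) = -227664 + \left(1 + 12\right) \left(-4\right) = -227664 + 13 \left(-4\right) = -227664 - 52 = -227716$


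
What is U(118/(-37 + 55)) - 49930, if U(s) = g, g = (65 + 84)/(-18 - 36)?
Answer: -2696369/54 ≈ -49933.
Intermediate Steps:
g = -149/54 (g = 149/(-54) = 149*(-1/54) = -149/54 ≈ -2.7593)
U(s) = -149/54
U(118/(-37 + 55)) - 49930 = -149/54 - 49930 = -2696369/54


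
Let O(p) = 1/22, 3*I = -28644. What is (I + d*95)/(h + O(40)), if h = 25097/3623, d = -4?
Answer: -791321168/555757 ≈ -1423.9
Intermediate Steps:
I = -9548 (I = (1/3)*(-28644) = -9548)
h = 25097/3623 (h = 25097*(1/3623) = 25097/3623 ≈ 6.9271)
O(p) = 1/22
(I + d*95)/(h + O(40)) = (-9548 - 4*95)/(25097/3623 + 1/22) = (-9548 - 380)/(555757/79706) = -9928*79706/555757 = -791321168/555757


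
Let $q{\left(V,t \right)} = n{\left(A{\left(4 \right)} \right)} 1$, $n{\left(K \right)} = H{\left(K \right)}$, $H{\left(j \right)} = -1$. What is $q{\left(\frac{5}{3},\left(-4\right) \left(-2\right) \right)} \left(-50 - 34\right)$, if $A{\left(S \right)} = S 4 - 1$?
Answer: $84$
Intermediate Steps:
$A{\left(S \right)} = -1 + 4 S$ ($A{\left(S \right)} = 4 S - 1 = -1 + 4 S$)
$n{\left(K \right)} = -1$
$q{\left(V,t \right)} = -1$ ($q{\left(V,t \right)} = \left(-1\right) 1 = -1$)
$q{\left(\frac{5}{3},\left(-4\right) \left(-2\right) \right)} \left(-50 - 34\right) = - (-50 - 34) = \left(-1\right) \left(-84\right) = 84$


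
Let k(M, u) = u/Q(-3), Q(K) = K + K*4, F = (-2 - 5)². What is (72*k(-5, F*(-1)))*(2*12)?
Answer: 28224/5 ≈ 5644.8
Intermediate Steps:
F = 49 (F = (-7)² = 49)
Q(K) = 5*K (Q(K) = K + 4*K = 5*K)
k(M, u) = -u/15 (k(M, u) = u/((5*(-3))) = u/(-15) = u*(-1/15) = -u/15)
(72*k(-5, F*(-1)))*(2*12) = (72*(-49*(-1)/15))*(2*12) = (72*(-1/15*(-49)))*24 = (72*(49/15))*24 = (1176/5)*24 = 28224/5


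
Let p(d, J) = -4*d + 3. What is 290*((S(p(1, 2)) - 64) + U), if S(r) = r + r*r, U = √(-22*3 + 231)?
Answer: -18560 + 290*√165 ≈ -14835.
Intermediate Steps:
p(d, J) = 3 - 4*d
U = √165 (U = √(-66 + 231) = √165 ≈ 12.845)
S(r) = r + r²
290*((S(p(1, 2)) - 64) + U) = 290*(((3 - 4*1)*(1 + (3 - 4*1)) - 64) + √165) = 290*(((3 - 4)*(1 + (3 - 4)) - 64) + √165) = 290*((-(1 - 1) - 64) + √165) = 290*((-1*0 - 64) + √165) = 290*((0 - 64) + √165) = 290*(-64 + √165) = -18560 + 290*√165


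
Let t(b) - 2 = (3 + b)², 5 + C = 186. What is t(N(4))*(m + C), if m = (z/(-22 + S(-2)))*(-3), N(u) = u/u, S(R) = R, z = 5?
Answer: 13077/4 ≈ 3269.3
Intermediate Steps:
C = 181 (C = -5 + 186 = 181)
N(u) = 1
t(b) = 2 + (3 + b)²
m = 5/8 (m = (5/(-22 - 2))*(-3) = (5/(-24))*(-3) = (5*(-1/24))*(-3) = -5/24*(-3) = 5/8 ≈ 0.62500)
t(N(4))*(m + C) = (2 + (3 + 1)²)*(5/8 + 181) = (2 + 4²)*(1453/8) = (2 + 16)*(1453/8) = 18*(1453/8) = 13077/4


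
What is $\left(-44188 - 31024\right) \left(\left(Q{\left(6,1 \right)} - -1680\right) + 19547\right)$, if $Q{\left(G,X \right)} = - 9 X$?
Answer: $-1595848216$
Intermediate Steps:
$\left(-44188 - 31024\right) \left(\left(Q{\left(6,1 \right)} - -1680\right) + 19547\right) = \left(-44188 - 31024\right) \left(\left(\left(-9\right) 1 - -1680\right) + 19547\right) = - 75212 \left(\left(-9 + 1680\right) + 19547\right) = - 75212 \left(1671 + 19547\right) = \left(-75212\right) 21218 = -1595848216$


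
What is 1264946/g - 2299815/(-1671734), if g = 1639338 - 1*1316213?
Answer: 2857780958239/540179048750 ≈ 5.2904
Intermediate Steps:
g = 323125 (g = 1639338 - 1316213 = 323125)
1264946/g - 2299815/(-1671734) = 1264946/323125 - 2299815/(-1671734) = 1264946*(1/323125) - 2299815*(-1/1671734) = 1264946/323125 + 2299815/1671734 = 2857780958239/540179048750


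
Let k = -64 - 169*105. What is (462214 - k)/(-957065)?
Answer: -480023/957065 ≈ -0.50156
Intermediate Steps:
k = -17809 (k = -64 - 17745 = -17809)
(462214 - k)/(-957065) = (462214 - 1*(-17809))/(-957065) = (462214 + 17809)*(-1/957065) = 480023*(-1/957065) = -480023/957065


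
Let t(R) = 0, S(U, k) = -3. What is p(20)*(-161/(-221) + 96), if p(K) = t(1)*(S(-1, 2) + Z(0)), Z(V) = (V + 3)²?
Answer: 0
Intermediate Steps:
Z(V) = (3 + V)²
p(K) = 0 (p(K) = 0*(-3 + (3 + 0)²) = 0*(-3 + 3²) = 0*(-3 + 9) = 0*6 = 0)
p(20)*(-161/(-221) + 96) = 0*(-161/(-221) + 96) = 0*(-161*(-1/221) + 96) = 0*(161/221 + 96) = 0*(21377/221) = 0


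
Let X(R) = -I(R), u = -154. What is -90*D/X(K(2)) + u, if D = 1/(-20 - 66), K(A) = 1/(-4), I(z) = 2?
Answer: -13289/86 ≈ -154.52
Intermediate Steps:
K(A) = -¼
D = -1/86 (D = 1/(-86) = -1/86 ≈ -0.011628)
X(R) = -2 (X(R) = -1*2 = -2)
-90*D/X(K(2)) + u = -(-45)/(43*(-2)) - 154 = -(-45)*(-1)/(43*2) - 154 = -90*1/172 - 154 = -45/86 - 154 = -13289/86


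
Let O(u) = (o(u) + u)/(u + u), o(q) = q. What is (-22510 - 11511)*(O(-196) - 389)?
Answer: 13200148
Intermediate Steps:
O(u) = 1 (O(u) = (u + u)/(u + u) = (2*u)/((2*u)) = (2*u)*(1/(2*u)) = 1)
(-22510 - 11511)*(O(-196) - 389) = (-22510 - 11511)*(1 - 389) = -34021*(-388) = 13200148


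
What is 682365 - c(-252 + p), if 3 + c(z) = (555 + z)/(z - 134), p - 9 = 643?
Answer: 181508933/266 ≈ 6.8236e+5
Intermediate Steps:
p = 652 (p = 9 + 643 = 652)
c(z) = -3 + (555 + z)/(-134 + z) (c(z) = -3 + (555 + z)/(z - 134) = -3 + (555 + z)/(-134 + z))
682365 - c(-252 + p) = 682365 - (957 - 2*(-252 + 652))/(-134 + (-252 + 652)) = 682365 - (957 - 2*400)/(-134 + 400) = 682365 - (957 - 800)/266 = 682365 - 157/266 = 181508933/266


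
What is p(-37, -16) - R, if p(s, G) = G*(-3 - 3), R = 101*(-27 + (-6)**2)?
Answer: -813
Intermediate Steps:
R = 909 (R = 101*(-27 + 36) = 101*9 = 909)
p(s, G) = -6*G (p(s, G) = G*(-6) = -6*G)
p(-37, -16) - R = -6*(-16) - 1*909 = 96 - 909 = -813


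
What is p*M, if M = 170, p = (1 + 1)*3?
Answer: 1020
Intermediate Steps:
p = 6 (p = 2*3 = 6)
p*M = 6*170 = 1020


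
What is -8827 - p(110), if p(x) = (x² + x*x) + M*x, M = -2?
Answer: -32807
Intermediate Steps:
p(x) = -2*x + 2*x² (p(x) = (x² + x*x) - 2*x = (x² + x²) - 2*x = 2*x² - 2*x = -2*x + 2*x²)
-8827 - p(110) = -8827 - 2*110*(-1 + 110) = -8827 - 2*110*109 = -8827 - 1*23980 = -8827 - 23980 = -32807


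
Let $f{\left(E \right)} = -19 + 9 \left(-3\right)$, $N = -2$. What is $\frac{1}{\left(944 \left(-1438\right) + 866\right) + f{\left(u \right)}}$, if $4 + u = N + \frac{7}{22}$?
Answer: $- \frac{1}{1356652} \approx -7.3711 \cdot 10^{-7}$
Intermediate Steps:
$u = - \frac{125}{22}$ ($u = -4 - \left(2 - \frac{7}{22}\right) = -4 + \left(-2 + 7 \cdot \frac{1}{22}\right) = -4 + \left(-2 + \frac{7}{22}\right) = -4 - \frac{37}{22} = - \frac{125}{22} \approx -5.6818$)
$f{\left(E \right)} = -46$ ($f{\left(E \right)} = -19 - 27 = -46$)
$\frac{1}{\left(944 \left(-1438\right) + 866\right) + f{\left(u \right)}} = \frac{1}{\left(944 \left(-1438\right) + 866\right) - 46} = \frac{1}{\left(-1357472 + 866\right) - 46} = \frac{1}{-1356606 - 46} = \frac{1}{-1356652} = - \frac{1}{1356652}$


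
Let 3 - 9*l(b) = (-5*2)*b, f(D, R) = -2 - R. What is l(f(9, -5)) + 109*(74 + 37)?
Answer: 36308/3 ≈ 12103.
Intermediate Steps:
l(b) = ⅓ + 10*b/9 (l(b) = ⅓ - (-5*2)*b/9 = ⅓ - (-10)*b/9 = ⅓ + 10*b/9)
l(f(9, -5)) + 109*(74 + 37) = (⅓ + 10*(-2 - 1*(-5))/9) + 109*(74 + 37) = (⅓ + 10*(-2 + 5)/9) + 109*111 = (⅓ + (10/9)*3) + 12099 = (⅓ + 10/3) + 12099 = 11/3 + 12099 = 36308/3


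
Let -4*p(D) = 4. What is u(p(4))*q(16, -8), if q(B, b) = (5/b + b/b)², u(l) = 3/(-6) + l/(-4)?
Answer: -9/256 ≈ -0.035156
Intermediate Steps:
p(D) = -1 (p(D) = -¼*4 = -1)
u(l) = -½ - l/4 (u(l) = 3*(-⅙) + l*(-¼) = -½ - l/4)
q(B, b) = (1 + 5/b)² (q(B, b) = (5/b + 1)² = (1 + 5/b)²)
u(p(4))*q(16, -8) = (-½ - ¼*(-1))*((5 - 8)²/(-8)²) = (-½ + ¼)*((1/64)*(-3)²) = -9/256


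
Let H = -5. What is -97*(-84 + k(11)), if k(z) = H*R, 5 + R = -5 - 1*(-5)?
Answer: 5723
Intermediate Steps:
R = -5 (R = -5 + (-5 - 1*(-5)) = -5 + (-5 + 5) = -5 + 0 = -5)
k(z) = 25 (k(z) = -5*(-5) = 25)
-97*(-84 + k(11)) = -97*(-84 + 25) = -97*(-59) = 5723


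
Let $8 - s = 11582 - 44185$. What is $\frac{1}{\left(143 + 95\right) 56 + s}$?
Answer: $\frac{1}{45939} \approx 2.1768 \cdot 10^{-5}$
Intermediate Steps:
$s = 32611$ ($s = 8 - \left(11582 - 44185\right) = 8 - -32603 = 8 + 32603 = 32611$)
$\frac{1}{\left(143 + 95\right) 56 + s} = \frac{1}{\left(143 + 95\right) 56 + 32611} = \frac{1}{238 \cdot 56 + 32611} = \frac{1}{13328 + 32611} = \frac{1}{45939}$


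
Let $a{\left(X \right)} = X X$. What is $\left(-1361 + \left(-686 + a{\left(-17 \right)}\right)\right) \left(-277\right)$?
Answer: $486966$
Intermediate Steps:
$a{\left(X \right)} = X^{2}$
$\left(-1361 + \left(-686 + a{\left(-17 \right)}\right)\right) \left(-277\right) = \left(-1361 - \left(686 - \left(-17\right)^{2}\right)\right) \left(-277\right) = \left(-1361 + \left(-686 + 289\right)\right) \left(-277\right) = \left(-1361 - 397\right) \left(-277\right) = \left(-1758\right) \left(-277\right) = 486966$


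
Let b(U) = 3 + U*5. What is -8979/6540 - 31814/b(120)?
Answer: -71159299/1314540 ≈ -54.132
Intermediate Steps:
b(U) = 3 + 5*U
-8979/6540 - 31814/b(120) = -8979/6540 - 31814/(3 + 5*120) = -8979*1/6540 - 31814/(3 + 600) = -2993/2180 - 31814/603 = -71159299/1314540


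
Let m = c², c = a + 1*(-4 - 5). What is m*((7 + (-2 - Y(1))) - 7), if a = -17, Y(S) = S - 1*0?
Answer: -2028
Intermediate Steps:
Y(S) = S (Y(S) = S + 0 = S)
c = -26 (c = -17 + 1*(-4 - 5) = -17 + 1*(-9) = -17 - 9 = -26)
m = 676 (m = (-26)² = 676)
m*((7 + (-2 - Y(1))) - 7) = 676*((7 + (-2 - 1*1)) - 7) = 676*((7 + (-2 - 1)) - 7) = 676*((7 - 3) - 7) = 676*(4 - 7) = 676*(-3) = -2028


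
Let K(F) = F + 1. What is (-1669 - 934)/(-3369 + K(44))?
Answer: 2603/3324 ≈ 0.78309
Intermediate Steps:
K(F) = 1 + F
(-1669 - 934)/(-3369 + K(44)) = (-1669 - 934)/(-3369 + (1 + 44)) = -2603/(-3369 + 45) = -2603/(-3324) = -2603*(-1/3324) = 2603/3324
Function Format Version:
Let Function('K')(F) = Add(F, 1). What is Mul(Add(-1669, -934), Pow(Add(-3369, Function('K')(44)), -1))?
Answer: Rational(2603, 3324) ≈ 0.78309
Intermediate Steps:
Function('K')(F) = Add(1, F)
Mul(Add(-1669, -934), Pow(Add(-3369, Function('K')(44)), -1)) = Mul(Add(-1669, -934), Pow(Add(-3369, Add(1, 44)), -1)) = Mul(-2603, Pow(Add(-3369, 45), -1)) = Mul(-2603, Pow(-3324, -1)) = Mul(-2603, Rational(-1, 3324)) = Rational(2603, 3324)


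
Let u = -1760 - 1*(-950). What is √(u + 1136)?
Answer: √326 ≈ 18.055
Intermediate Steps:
u = -810 (u = -1760 + 950 = -810)
√(u + 1136) = √(-810 + 1136) = √326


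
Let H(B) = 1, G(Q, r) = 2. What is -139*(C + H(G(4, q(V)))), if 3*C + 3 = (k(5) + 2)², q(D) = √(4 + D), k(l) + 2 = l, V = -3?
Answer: -3475/3 ≈ -1158.3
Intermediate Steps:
k(l) = -2 + l
C = 22/3 (C = -1 + ((-2 + 5) + 2)²/3 = -1 + (3 + 2)²/3 = -1 + (⅓)*5² = -1 + (⅓)*25 = -1 + 25/3 = 22/3 ≈ 7.3333)
-139*(C + H(G(4, q(V)))) = -139*(22/3 + 1) = -139*25/3 = -3475/3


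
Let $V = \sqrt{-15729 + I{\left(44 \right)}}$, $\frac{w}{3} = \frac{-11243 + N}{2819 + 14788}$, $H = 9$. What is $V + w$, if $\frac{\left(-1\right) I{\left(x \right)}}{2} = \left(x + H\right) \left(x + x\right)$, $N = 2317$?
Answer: $- \frac{8926}{5869} + i \sqrt{25057} \approx -1.5209 + 158.29 i$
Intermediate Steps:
$w = - \frac{8926}{5869}$ ($w = 3 \frac{-11243 + 2317}{2819 + 14788} = 3 \left(- \frac{8926}{17607}\right) = - \frac{8926}{5869} \approx -1.5209$)
$I{\left(x \right)} = - 4 x \left(9 + x\right)$ ($I{\left(x \right)} = - 2 \left(x + 9\right) \left(x + x\right) = - 2 \left(9 + x\right) 2 x = - 2 \cdot 2 x \left(9 + x\right) = - 4 x \left(9 + x\right)$)
$V = i \sqrt{25057}$ ($V = \sqrt{-15729 - 176 \left(9 + 44\right)} = \sqrt{-15729 - 176 \cdot 53} = \sqrt{-15729 - 9328} = \sqrt{-25057} = i \sqrt{25057} \approx 158.29 i$)
$V + w = i \sqrt{25057} - \frac{8926}{5869} = - \frac{8926}{5869} + i \sqrt{25057}$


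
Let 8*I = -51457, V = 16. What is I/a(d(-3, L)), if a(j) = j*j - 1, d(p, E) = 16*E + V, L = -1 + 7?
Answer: -51457/100344 ≈ -0.51281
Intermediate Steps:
L = 6
d(p, E) = 16 + 16*E (d(p, E) = 16*E + 16 = 16 + 16*E)
I = -51457/8 (I = (⅛)*(-51457) = -51457/8 ≈ -6432.1)
a(j) = -1 + j² (a(j) = j² - 1 = -1 + j²)
I/a(d(-3, L)) = -51457/(8*(-1 + (16 + 16*6)²)) = -51457/(8*(-1 + (16 + 96)²)) = -51457/(8*(-1 + 112²)) = -51457/(8*(-1 + 12544)) = -51457/8/12543 = -51457/8*1/12543 = -51457/100344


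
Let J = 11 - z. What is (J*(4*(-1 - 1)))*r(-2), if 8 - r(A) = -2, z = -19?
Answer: -2400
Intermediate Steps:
J = 30 (J = 11 - 1*(-19) = 11 + 19 = 30)
r(A) = 10 (r(A) = 8 - 1*(-2) = 8 + 2 = 10)
(J*(4*(-1 - 1)))*r(-2) = (30*(4*(-1 - 1)))*10 = (30*(4*(-2)))*10 = (30*(-8))*10 = -240*10 = -2400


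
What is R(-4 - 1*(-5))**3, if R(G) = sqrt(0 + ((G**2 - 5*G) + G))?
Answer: -3*I*sqrt(3) ≈ -5.1962*I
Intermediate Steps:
R(G) = sqrt(G**2 - 4*G) (R(G) = sqrt(0 + (G**2 - 4*G)) = sqrt(G**2 - 4*G))
R(-4 - 1*(-5))**3 = (sqrt((-4 - 1*(-5))*(-4 + (-4 - 1*(-5)))))**3 = (sqrt((-4 + 5)*(-4 + (-4 + 5))))**3 = (sqrt(1*(-4 + 1)))**3 = (sqrt(1*(-3)))**3 = (sqrt(-3))**3 = (I*sqrt(3))**3 = -3*I*sqrt(3)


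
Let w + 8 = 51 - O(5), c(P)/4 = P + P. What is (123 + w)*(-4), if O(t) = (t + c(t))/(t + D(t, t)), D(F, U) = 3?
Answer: -1283/2 ≈ -641.50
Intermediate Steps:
c(P) = 8*P (c(P) = 4*(P + P) = 4*(2*P) = 8*P)
O(t) = 9*t/(3 + t) (O(t) = (t + 8*t)/(t + 3) = (9*t)/(3 + t) = 9*t/(3 + t))
w = 299/8 (w = -8 + (51 - 9*5/(3 + 5)) = -8 + (51 - 9*5/8) = -8 + (51 - 1*45/8) = -8 + (51 - 45/8) = -8 + 363/8 = 299/8 ≈ 37.375)
(123 + w)*(-4) = (123 + 299/8)*(-4) = (1283/8)*(-4) = -1283/2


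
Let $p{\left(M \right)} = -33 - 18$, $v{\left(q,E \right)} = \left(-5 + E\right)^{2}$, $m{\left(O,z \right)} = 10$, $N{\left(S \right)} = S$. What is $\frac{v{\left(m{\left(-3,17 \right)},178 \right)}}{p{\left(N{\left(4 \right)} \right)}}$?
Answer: $- \frac{29929}{51} \approx -586.84$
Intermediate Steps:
$p{\left(M \right)} = -51$ ($p{\left(M \right)} = -33 - 18 = -51$)
$\frac{v{\left(m{\left(-3,17 \right)},178 \right)}}{p{\left(N{\left(4 \right)} \right)}} = \frac{\left(-5 + 178\right)^{2}}{-51} = 173^{2} \left(- \frac{1}{51}\right) = 29929 \left(- \frac{1}{51}\right) = - \frac{29929}{51}$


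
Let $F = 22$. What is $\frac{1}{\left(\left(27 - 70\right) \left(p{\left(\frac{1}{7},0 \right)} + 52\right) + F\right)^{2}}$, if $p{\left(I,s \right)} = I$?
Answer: $\frac{49}{241522681} \approx 2.0288 \cdot 10^{-7}$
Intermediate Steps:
$\frac{1}{\left(\left(27 - 70\right) \left(p{\left(\frac{1}{7},0 \right)} + 52\right) + F\right)^{2}} = \frac{1}{\left(\left(27 - 70\right) \left(\frac{1}{7} + 52\right) + 22\right)^{2}} = \frac{1}{\left(- 43 \left(\frac{1}{7} + 52\right) + 22\right)^{2}} = \frac{1}{\left(\left(-43\right) \frac{365}{7} + 22\right)^{2}} = \frac{1}{\left(- \frac{15695}{7} + 22\right)^{2}} = \frac{1}{\left(- \frac{15541}{7}\right)^{2}} = \frac{1}{\frac{241522681}{49}} = \frac{49}{241522681}$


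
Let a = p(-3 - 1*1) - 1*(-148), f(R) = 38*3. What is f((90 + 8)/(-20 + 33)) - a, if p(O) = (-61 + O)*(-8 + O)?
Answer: -814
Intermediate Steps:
f(R) = 114
a = 928 (a = (488 + (-3 - 1*1)**2 - 69*(-3 - 1*1)) - 1*(-148) = (488 + (-3 - 1)**2 - 69*(-3 - 1)) + 148 = (488 + (-4)**2 - 69*(-4)) + 148 = (488 + 16 + 276) + 148 = 780 + 148 = 928)
f((90 + 8)/(-20 + 33)) - a = 114 - 1*928 = 114 - 928 = -814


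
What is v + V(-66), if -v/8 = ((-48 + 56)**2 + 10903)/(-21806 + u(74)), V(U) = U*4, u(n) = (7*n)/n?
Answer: -5667200/21799 ≈ -259.98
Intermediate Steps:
u(n) = 7
V(U) = 4*U
v = 87736/21799 (v = -8*((-48 + 56)**2 + 10903)/(-21806 + 7) = -8*(8**2 + 10903)/(-21799) = -8*(64 + 10903)*(-1)/21799 = -87736*(-1)/21799 = -8*(-10967/21799) = 87736/21799 ≈ 4.0248)
v + V(-66) = 87736/21799 + 4*(-66) = 87736/21799 - 264 = -5667200/21799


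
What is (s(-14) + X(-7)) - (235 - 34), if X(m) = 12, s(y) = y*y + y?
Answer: -7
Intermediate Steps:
s(y) = y + y² (s(y) = y² + y = y + y²)
(s(-14) + X(-7)) - (235 - 34) = (-14*(1 - 14) + 12) - (235 - 34) = (-14*(-13) + 12) - 1*201 = (182 + 12) - 201 = 194 - 201 = -7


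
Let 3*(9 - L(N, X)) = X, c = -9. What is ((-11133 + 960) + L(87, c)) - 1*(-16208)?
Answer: 6047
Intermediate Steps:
L(N, X) = 9 - X/3
((-11133 + 960) + L(87, c)) - 1*(-16208) = ((-11133 + 960) + (9 - ⅓*(-9))) - 1*(-16208) = (-10173 + (9 + 3)) + 16208 = (-10173 + 12) + 16208 = -10161 + 16208 = 6047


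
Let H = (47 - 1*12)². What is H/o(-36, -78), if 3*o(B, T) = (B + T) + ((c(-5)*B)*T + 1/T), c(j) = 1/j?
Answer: -1433250/263489 ≈ -5.4395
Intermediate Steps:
o(B, T) = B/3 + T/3 + 1/(3*T) - B*T/15 (o(B, T) = ((B + T) + ((B/(-5))*T + 1/T))/3 = ((B + T) + ((-B/5)*T + 1/T))/3 = ((B + T) + (-B*T/5 + 1/T))/3 = ((B + T) + (1/T - B*T/5))/3 = (B + T + 1/T - B*T/5)/3 = B/3 + T/3 + 1/(3*T) - B*T/15)
H = 1225 (H = (47 - 12)² = 35² = 1225)
H/o(-36, -78) = 1225/(((1/15)*(5 - 78*(5*(-36) + 5*(-78) - 1*(-36)*(-78)))/(-78))) = 1225/(((1/15)*(-1/78)*(5 - 78*(-180 - 390 - 2808)))) = 1225/(((1/15)*(-1/78)*(5 - 78*(-3378)))) = 1225/(((1/15)*(-1/78)*(5 + 263484))) = 1225/(((1/15)*(-1/78)*263489)) = 1225/(-263489/1170) = 1225*(-1170/263489) = -1433250/263489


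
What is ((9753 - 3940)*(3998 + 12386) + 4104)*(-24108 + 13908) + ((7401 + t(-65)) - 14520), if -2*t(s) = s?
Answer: -1942983652573/2 ≈ -9.7149e+11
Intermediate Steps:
t(s) = -s/2
((9753 - 3940)*(3998 + 12386) + 4104)*(-24108 + 13908) + ((7401 + t(-65)) - 14520) = ((9753 - 3940)*(3998 + 12386) + 4104)*(-24108 + 13908) + ((7401 - ½*(-65)) - 14520) = (5813*16384 + 4104)*(-10200) + ((7401 + 65/2) - 14520) = (95240192 + 4104)*(-10200) + (14867/2 - 14520) = 95244296*(-10200) - 14173/2 = -971491819200 - 14173/2 = -1942983652573/2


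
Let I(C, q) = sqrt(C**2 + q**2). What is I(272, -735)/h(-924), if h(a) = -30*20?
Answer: -sqrt(614209)/600 ≈ -1.3062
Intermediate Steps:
h(a) = -600
I(272, -735)/h(-924) = sqrt(272**2 + (-735)**2)/(-600) = sqrt(73984 + 540225)*(-1/600) = sqrt(614209)*(-1/600) = -sqrt(614209)/600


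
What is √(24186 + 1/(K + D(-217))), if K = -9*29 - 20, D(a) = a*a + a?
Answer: √52501064948857/46591 ≈ 155.52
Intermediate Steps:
D(a) = a + a² (D(a) = a² + a = a + a²)
K = -281 (K = -261 - 20 = -281)
√(24186 + 1/(K + D(-217))) = √(24186 + 1/(-281 - 217*(1 - 217))) = √(24186 + 1/(-281 - 217*(-216))) = √(24186 + 1/(-281 + 46872)) = √(24186 + 1/46591) = √(1126849927/46591) = √52501064948857/46591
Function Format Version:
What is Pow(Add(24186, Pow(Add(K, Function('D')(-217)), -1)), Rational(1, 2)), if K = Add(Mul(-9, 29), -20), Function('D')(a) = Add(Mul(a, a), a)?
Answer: Mul(Rational(1, 46591), Pow(52501064948857, Rational(1, 2))) ≈ 155.52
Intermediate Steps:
Function('D')(a) = Add(a, Pow(a, 2)) (Function('D')(a) = Add(Pow(a, 2), a) = Add(a, Pow(a, 2)))
K = -281 (K = Add(-261, -20) = -281)
Pow(Add(24186, Pow(Add(K, Function('D')(-217)), -1)), Rational(1, 2)) = Pow(Add(24186, Pow(Add(-281, Mul(-217, Add(1, -217))), -1)), Rational(1, 2)) = Pow(Add(24186, Pow(Add(-281, Mul(-217, -216)), -1)), Rational(1, 2)) = Pow(Add(24186, Pow(Add(-281, 46872), -1)), Rational(1, 2)) = Pow(Add(24186, Pow(46591, -1)), Rational(1, 2)) = Pow(Add(24186, Rational(1, 46591)), Rational(1, 2)) = Pow(Rational(1126849927, 46591), Rational(1, 2)) = Mul(Rational(1, 46591), Pow(52501064948857, Rational(1, 2)))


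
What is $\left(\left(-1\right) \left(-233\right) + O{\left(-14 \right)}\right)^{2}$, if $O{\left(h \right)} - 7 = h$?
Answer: $51076$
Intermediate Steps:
$O{\left(h \right)} = 7 + h$
$\left(\left(-1\right) \left(-233\right) + O{\left(-14 \right)}\right)^{2} = \left(\left(-1\right) \left(-233\right) + \left(7 - 14\right)\right)^{2} = \left(233 - 7\right)^{2} = 226^{2} = 51076$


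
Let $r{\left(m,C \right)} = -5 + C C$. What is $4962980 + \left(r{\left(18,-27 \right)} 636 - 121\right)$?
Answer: $5423323$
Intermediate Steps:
$r{\left(m,C \right)} = -5 + C^{2}$
$4962980 + \left(r{\left(18,-27 \right)} 636 - 121\right) = 4962980 - \left(121 - \left(-5 + \left(-27\right)^{2}\right) 636\right) = 4962980 - \left(121 - \left(-5 + 729\right) 636\right) = 4962980 + \left(724 \cdot 636 - 121\right) = 4962980 + \left(460464 - 121\right) = 4962980 + 460343 = 5423323$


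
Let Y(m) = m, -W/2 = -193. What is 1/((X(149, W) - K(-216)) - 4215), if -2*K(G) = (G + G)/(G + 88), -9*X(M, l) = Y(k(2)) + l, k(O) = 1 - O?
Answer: -144/612877 ≈ -0.00023496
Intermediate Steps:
W = 386 (W = -2*(-193) = 386)
X(M, l) = ⅑ - l/9 (X(M, l) = -((1 - 1*2) + l)/9 = -((1 - 2) + l)/9 = -(-1 + l)/9 = ⅑ - l/9)
K(G) = -G/(88 + G) (K(G) = -(G + G)/(2*(G + 88)) = -2*G/(2*(88 + G)) = -G/(88 + G))
1/((X(149, W) - K(-216)) - 4215) = 1/(((⅑ - ⅑*386) - (-1)*(-216)/(88 - 216)) - 4215) = 1/(((⅑ - 386/9) - (-1)*(-216)/(-128)) - 4215) = 1/((-385/9 - (-1)*(-216)*(-1)/128) - 4215) = 1/((-385/9 - 1*(-27/16)) - 4215) = 1/((-385/9 + 27/16) - 4215) = 1/(-5917/144 - 4215) = 1/(-612877/144) = -144/612877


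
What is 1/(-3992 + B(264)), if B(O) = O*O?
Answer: 1/65704 ≈ 1.5220e-5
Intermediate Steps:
B(O) = O²
1/(-3992 + B(264)) = 1/(-3992 + 264²) = 1/(-3992 + 69696) = 1/65704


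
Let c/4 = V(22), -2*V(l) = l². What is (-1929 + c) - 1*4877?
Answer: -7774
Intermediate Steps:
V(l) = -l²/2
c = -968 (c = 4*(-½*22²) = 4*(-½*484) = 4*(-242) = -968)
(-1929 + c) - 1*4877 = (-1929 - 968) - 1*4877 = -2897 - 4877 = -7774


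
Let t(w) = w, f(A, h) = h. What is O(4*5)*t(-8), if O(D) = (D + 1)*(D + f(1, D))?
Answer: -6720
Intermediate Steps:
O(D) = 2*D*(1 + D) (O(D) = (D + 1)*(D + D) = (1 + D)*(2*D) = 2*D*(1 + D))
O(4*5)*t(-8) = (2*(4*5)*(1 + 4*5))*(-8) = (2*20*(1 + 20))*(-8) = (2*20*21)*(-8) = 840*(-8) = -6720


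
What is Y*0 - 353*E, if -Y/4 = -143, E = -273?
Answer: 96369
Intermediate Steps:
Y = 572 (Y = -4*(-143) = 572)
Y*0 - 353*E = 572*0 - 353*(-273) = 0 + 96369 = 96369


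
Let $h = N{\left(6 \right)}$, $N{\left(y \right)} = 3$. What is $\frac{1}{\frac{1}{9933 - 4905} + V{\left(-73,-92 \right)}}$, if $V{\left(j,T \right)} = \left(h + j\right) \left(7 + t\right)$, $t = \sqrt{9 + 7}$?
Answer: $- \frac{5028}{3871559} \approx -0.0012987$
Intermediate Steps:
$h = 3$
$t = 4$ ($t = \sqrt{16} = 4$)
$V{\left(j,T \right)} = 33 + 11 j$ ($V{\left(j,T \right)} = \left(3 + j\right) \left(7 + 4\right) = \left(3 + j\right) 11 = 33 + 11 j$)
$\frac{1}{\frac{1}{9933 - 4905} + V{\left(-73,-92 \right)}} = \frac{1}{\frac{1}{9933 - 4905} + \left(33 + 11 \left(-73\right)\right)} = \frac{1}{\frac{1}{5028} + \left(33 - 803\right)} = \frac{1}{\frac{1}{5028} - 770} = \frac{1}{- \frac{3871559}{5028}} = - \frac{5028}{3871559}$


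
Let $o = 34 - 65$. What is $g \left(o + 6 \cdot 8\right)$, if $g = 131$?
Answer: $2227$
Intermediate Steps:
$o = -31$ ($o = 34 - 65 = -31$)
$g \left(o + 6 \cdot 8\right) = 131 \left(-31 + 6 \cdot 8\right) = 131 \left(-31 + 48\right) = 131 \cdot 17 = 2227$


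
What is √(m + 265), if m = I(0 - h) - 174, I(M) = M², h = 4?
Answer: √107 ≈ 10.344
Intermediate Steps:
m = -158 (m = (0 - 1*4)² - 174 = (0 - 4)² - 174 = (-4)² - 174 = 16 - 174 = -158)
√(m + 265) = √(-158 + 265) = √107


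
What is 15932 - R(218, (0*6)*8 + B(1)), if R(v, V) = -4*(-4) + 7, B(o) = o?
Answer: 15909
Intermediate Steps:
R(v, V) = 23 (R(v, V) = 16 + 7 = 23)
15932 - R(218, (0*6)*8 + B(1)) = 15932 - 1*23 = 15932 - 23 = 15909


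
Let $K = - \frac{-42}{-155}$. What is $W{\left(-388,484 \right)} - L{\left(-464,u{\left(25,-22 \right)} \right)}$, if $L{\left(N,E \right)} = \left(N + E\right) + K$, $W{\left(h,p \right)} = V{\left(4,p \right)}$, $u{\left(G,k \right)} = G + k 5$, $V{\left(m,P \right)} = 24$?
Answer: $\frac{88857}{155} \approx 573.27$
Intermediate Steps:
$K = - \frac{42}{155}$ ($K = - \frac{\left(-42\right) \left(-1\right)}{155} = \left(-1\right) \frac{42}{155} = - \frac{42}{155} \approx -0.27097$)
$u{\left(G,k \right)} = G + 5 k$
$W{\left(h,p \right)} = 24$
$L{\left(N,E \right)} = - \frac{42}{155} + E + N$ ($L{\left(N,E \right)} = \left(N + E\right) - \frac{42}{155} = \left(E + N\right) - \frac{42}{155} = - \frac{42}{155} + E + N$)
$W{\left(-388,484 \right)} - L{\left(-464,u{\left(25,-22 \right)} \right)} = 24 - \left(- \frac{42}{155} + \left(25 + 5 \left(-22\right)\right) - 464\right) = 24 - \left(- \frac{42}{155} + \left(25 - 110\right) - 464\right) = 24 - \left(- \frac{42}{155} - 85 - 464\right) = 24 - - \frac{85137}{155} = 24 + \frac{85137}{155} = \frac{88857}{155}$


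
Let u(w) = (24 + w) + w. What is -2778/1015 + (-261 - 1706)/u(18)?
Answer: -432637/12180 ≈ -35.520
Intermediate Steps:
u(w) = 24 + 2*w
-2778/1015 + (-261 - 1706)/u(18) = -2778/1015 + (-261 - 1706)/(24 + 2*18) = -2778*1/1015 - 1967/(24 + 36) = -2778/1015 - 1967/60 = -432637/12180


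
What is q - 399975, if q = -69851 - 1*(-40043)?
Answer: -429783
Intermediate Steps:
q = -29808 (q = -69851 + 40043 = -29808)
q - 399975 = -29808 - 399975 = -429783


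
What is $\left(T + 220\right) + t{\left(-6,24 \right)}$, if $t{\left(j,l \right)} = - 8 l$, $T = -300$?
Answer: $-272$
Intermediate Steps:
$\left(T + 220\right) + t{\left(-6,24 \right)} = \left(-300 + 220\right) - 192 = -80 - 192 = -272$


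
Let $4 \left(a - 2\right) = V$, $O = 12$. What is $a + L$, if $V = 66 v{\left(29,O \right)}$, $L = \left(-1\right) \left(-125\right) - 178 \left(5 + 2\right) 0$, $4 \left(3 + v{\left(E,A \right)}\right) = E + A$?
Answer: $\frac{1973}{8} \approx 246.63$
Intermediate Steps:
$v{\left(E,A \right)} = -3 + \frac{A}{4} + \frac{E}{4}$ ($v{\left(E,A \right)} = -3 + \frac{E + A}{4} = -3 + \frac{A + E}{4} = -3 + \left(\frac{A}{4} + \frac{E}{4}\right) = -3 + \frac{A}{4} + \frac{E}{4}$)
$L = 125$ ($L = 125 - 178 \cdot 7 \cdot 0 = 125 - 0 = 125 + 0 = 125$)
$V = \frac{957}{2}$ ($V = 66 \left(-3 + \frac{1}{4} \cdot 12 + \frac{1}{4} \cdot 29\right) = 66 \left(-3 + 3 + \frac{29}{4}\right) = 66 \cdot \frac{29}{4} = \frac{957}{2} \approx 478.5$)
$a = \frac{973}{8}$ ($a = 2 + \frac{1}{4} \cdot \frac{957}{2} = 2 + \frac{957}{8} = \frac{973}{8} \approx 121.63$)
$a + L = \frac{973}{8} + 125 = \frac{1973}{8}$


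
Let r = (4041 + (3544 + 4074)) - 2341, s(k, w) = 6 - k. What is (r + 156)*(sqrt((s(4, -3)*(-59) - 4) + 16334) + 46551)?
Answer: 441024174 + 18948*sqrt(4053) ≈ 4.4223e+8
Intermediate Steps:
r = 9318 (r = (4041 + 7618) - 2341 = 11659 - 2341 = 9318)
(r + 156)*(sqrt((s(4, -3)*(-59) - 4) + 16334) + 46551) = (9318 + 156)*(sqrt(((6 - 1*4)*(-59) - 4) + 16334) + 46551) = 9474*(sqrt(((6 - 4)*(-59) - 4) + 16334) + 46551) = 9474*(sqrt((2*(-59) - 4) + 16334) + 46551) = 9474*(sqrt((-118 - 4) + 16334) + 46551) = 9474*(sqrt(-122 + 16334) + 46551) = 9474*(sqrt(16212) + 46551) = 9474*(2*sqrt(4053) + 46551) = 9474*(46551 + 2*sqrt(4053)) = 441024174 + 18948*sqrt(4053)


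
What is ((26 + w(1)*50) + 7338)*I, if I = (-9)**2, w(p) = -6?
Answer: 572184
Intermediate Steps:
I = 81
((26 + w(1)*50) + 7338)*I = ((26 - 6*50) + 7338)*81 = ((26 - 300) + 7338)*81 = (-274 + 7338)*81 = 7064*81 = 572184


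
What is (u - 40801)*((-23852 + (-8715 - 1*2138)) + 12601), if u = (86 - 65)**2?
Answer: 892117440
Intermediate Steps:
u = 441 (u = 21**2 = 441)
(u - 40801)*((-23852 + (-8715 - 1*2138)) + 12601) = (441 - 40801)*((-23852 + (-8715 - 1*2138)) + 12601) = -40360*((-23852 + (-8715 - 2138)) + 12601) = -40360*((-23852 - 10853) + 12601) = -40360*(-34705 + 12601) = -40360*(-22104) = 892117440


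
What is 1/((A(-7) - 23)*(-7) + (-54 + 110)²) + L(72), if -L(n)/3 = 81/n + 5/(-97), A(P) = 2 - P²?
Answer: -4530299/1406888 ≈ -3.2201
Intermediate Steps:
L(n) = 15/97 - 243/n (L(n) = -3*(81/n + 5/(-97)) = -3*(81/n + 5*(-1/97)) = -3*(81/n - 5/97) = -3*(-5/97 + 81/n) = 15/97 - 243/n)
1/((A(-7) - 23)*(-7) + (-54 + 110)²) + L(72) = 1/(((2 - 1*(-7)²) - 23)*(-7) + (-54 + 110)²) + (15/97 - 243/72) = 1/(((2 - 1*49) - 23)*(-7) + 56²) + (15/97 - 243*1/72) = 1/(((2 - 49) - 23)*(-7) + 3136) + (15/97 - 27/8) = 1/((-47 - 23)*(-7) + 3136) - 2499/776 = 1/(-70*(-7) + 3136) - 2499/776 = 1/(490 + 3136) - 2499/776 = 1/3626 - 2499/776 = -4530299/1406888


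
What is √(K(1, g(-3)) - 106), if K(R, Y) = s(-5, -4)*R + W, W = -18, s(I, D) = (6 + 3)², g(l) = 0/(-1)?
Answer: I*√43 ≈ 6.5574*I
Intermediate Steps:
g(l) = 0 (g(l) = 0*(-1) = 0)
s(I, D) = 81 (s(I, D) = 9² = 81)
K(R, Y) = -18 + 81*R (K(R, Y) = 81*R - 18 = -18 + 81*R)
√(K(1, g(-3)) - 106) = √((-18 + 81*1) - 106) = √((-18 + 81) - 106) = √(63 - 106) = √(-43) = I*√43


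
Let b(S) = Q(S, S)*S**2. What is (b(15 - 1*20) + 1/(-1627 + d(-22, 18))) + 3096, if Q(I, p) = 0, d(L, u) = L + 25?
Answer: 5027903/1624 ≈ 3096.0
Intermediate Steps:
d(L, u) = 25 + L
b(S) = 0 (b(S) = 0*S**2 = 0)
(b(15 - 1*20) + 1/(-1627 + d(-22, 18))) + 3096 = (0 + 1/(-1627 + (25 - 22))) + 3096 = (0 + 1/(-1627 + 3)) + 3096 = (0 + 1/(-1624)) + 3096 = (0 - 1/1624) + 3096 = -1/1624 + 3096 = 5027903/1624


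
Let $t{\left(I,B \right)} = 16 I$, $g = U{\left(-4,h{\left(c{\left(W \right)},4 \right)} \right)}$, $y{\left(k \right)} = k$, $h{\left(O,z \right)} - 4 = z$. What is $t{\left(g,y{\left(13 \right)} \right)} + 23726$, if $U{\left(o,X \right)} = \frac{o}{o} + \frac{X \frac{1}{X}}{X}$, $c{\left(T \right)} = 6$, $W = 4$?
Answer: $23744$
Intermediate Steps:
$h{\left(O,z \right)} = 4 + z$
$U{\left(o,X \right)} = 1 + \frac{1}{X}$ ($U{\left(o,X \right)} = 1 + 1 \frac{1}{X} = 1 + \frac{1}{X}$)
$g = \frac{9}{8}$ ($g = \frac{1 + \left(4 + 4\right)}{4 + 4} = \frac{1 + 8}{8} = \frac{1}{8} \cdot 9 = \frac{9}{8} \approx 1.125$)
$t{\left(g,y{\left(13 \right)} \right)} + 23726 = 16 \cdot \frac{9}{8} + 23726 = 18 + 23726 = 23744$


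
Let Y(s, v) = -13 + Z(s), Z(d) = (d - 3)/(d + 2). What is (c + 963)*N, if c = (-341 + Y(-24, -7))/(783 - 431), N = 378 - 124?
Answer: 946113297/3872 ≈ 2.4435e+5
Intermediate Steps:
Z(d) = (-3 + d)/(2 + d)
Y(s, v) = -13 + (-3 + s)/(2 + s)
N = 254
c = -7761/7744 (c = (-341 + (-29 - 12*(-24))/(2 - 24))/(783 - 431) = (-341 + (-29 + 288)/(-22))/352 = (-341 - 1/22*259)*(1/352) = (-341 - 259/22)*(1/352) = -7761/22*1/352 = -7761/7744 ≈ -1.0022)
(c + 963)*N = (-7761/7744 + 963)*254 = (7449711/7744)*254 = 946113297/3872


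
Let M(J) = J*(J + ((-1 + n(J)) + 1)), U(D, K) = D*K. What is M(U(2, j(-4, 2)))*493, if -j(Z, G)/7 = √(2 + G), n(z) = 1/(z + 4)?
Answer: 2322523/6 ≈ 3.8709e+5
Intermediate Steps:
n(z) = 1/(4 + z)
j(Z, G) = -7*√(2 + G)
M(J) = J*(J + 1/(4 + J)) (M(J) = J*(J + ((-1 + 1/(4 + J)) + 1)) = J*(J + 1/(4 + J)))
M(U(2, j(-4, 2)))*493 = ((2*(-7*√(2 + 2)))*(1 + (2*(-7*√(2 + 2)))*(4 + 2*(-7*√(2 + 2))))/(4 + 2*(-7*√(2 + 2))))*493 = ((2*(-7*√4))*(1 + (2*(-7*√4))*(4 + 2*(-7*√4)))/(4 + 2*(-7*√4)))*493 = ((2*(-7*2))*(1 + (2*(-7*2))*(4 + 2*(-7*2)))/(4 + 2*(-7*2)))*493 = ((2*(-14))*(1 + (2*(-14))*(4 + 2*(-14)))/(4 + 2*(-14)))*493 = -28*(1 - 28*(4 - 28))/(4 - 28)*493 = -28*(1 - 28*(-24))/(-24)*493 = -28*(-1/24)*(1 + 672)*493 = -28*(-1/24)*673*493 = (4711/6)*493 = 2322523/6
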